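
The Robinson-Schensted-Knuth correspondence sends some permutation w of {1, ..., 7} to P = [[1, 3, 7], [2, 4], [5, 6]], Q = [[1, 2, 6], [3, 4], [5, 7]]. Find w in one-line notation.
Reverse the RSK construction: for i from n down to 1, find the cell of Q containing i, remove the entry at that cell from P, and reverse-bump it up through P; the value ejected from row 1 is w(i).

Step i=7: Q has 7 at row 3, column 2; remove 6 from row 3 of P and reverse-bump: 6 enters row 2 and ejects 4; 4 enters row 1 and ejects 3. So w(7) = 3. P is now [[1, 4, 7], [2, 6], [5]].
Step i=6: Q has 6 at row 1, column 3; remove that cell from P, ejecting 7. So w(6) = 7. P is now [[1, 4], [2, 6], [5]].
Step i=5: Q has 5 at row 3, column 1; remove 5 from row 3 of P and reverse-bump: 5 enters row 2 and ejects 2; 2 enters row 1 and ejects 1. So w(5) = 1. P is now [[2, 4], [5, 6]].
Step i=4: Q has 4 at row 2, column 2; remove 6 from row 2 of P and reverse-bump: 6 enters row 1 and ejects 4. So w(4) = 4. P is now [[2, 6], [5]].
Step i=3: Q has 3 at row 2, column 1; remove 5 from row 2 of P and reverse-bump: 5 enters row 1 and ejects 2. So w(3) = 2. P is now [[5, 6]].
Step i=2: Q has 2 at row 1, column 2; remove that cell from P, ejecting 6. So w(2) = 6. P is now [[5]].
Step i=1: Q has 1 at row 1, column 1; remove that cell from P, ejecting 5. So w(1) = 5. P is now [].

So w = 5 6 2 4 1 7 3.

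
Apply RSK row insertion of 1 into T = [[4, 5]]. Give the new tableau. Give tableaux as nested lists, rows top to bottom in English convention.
In row 1, 1 replaces 4 (the leftmost entry greater than 1); 4 is bumped to row 2. 4 starts a new row 2. The new tableau is [[1, 5], [4]].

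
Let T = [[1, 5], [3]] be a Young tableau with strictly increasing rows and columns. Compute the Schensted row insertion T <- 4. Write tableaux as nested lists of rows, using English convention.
In row 1, 4 replaces 5 (the leftmost entry greater than 4); 5 is bumped to row 2. 5 is appended to row 2. The new tableau is [[1, 4], [3, 5]].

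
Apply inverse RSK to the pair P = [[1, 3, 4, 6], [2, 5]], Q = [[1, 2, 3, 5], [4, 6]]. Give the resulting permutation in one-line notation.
2 3 5 1 6 4

Reverse RSK: for i = n, n-1, ..., 1, locate i in Q, remove the corresponding corner cell from P, and reverse-bump its entry up through P; the value ejected from row 1 is w(i).

So w = 2 3 5 1 6 4.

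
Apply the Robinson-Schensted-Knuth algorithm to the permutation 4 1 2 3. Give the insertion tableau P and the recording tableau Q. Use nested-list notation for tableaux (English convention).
Insert each entry of the permutation into P by Schensted row insertion, recording in Q the position of each new cell.

Insert 4: appended to row 1. P = [[4]].
Insert 1: 1 bumps 4 from row 1; 4 starts row 2. P = [[1], [4]].
Insert 2: appended to row 1. P = [[1, 2], [4]].
Insert 3: appended to row 1. P = [[1, 2, 3], [4]].

So P = [[1, 2, 3], [4]], Q = [[1, 3, 4], [2]].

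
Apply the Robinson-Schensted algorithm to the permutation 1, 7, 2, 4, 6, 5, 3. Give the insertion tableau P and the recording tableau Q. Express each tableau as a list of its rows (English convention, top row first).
Insert each entry of the permutation into P by Schensted row insertion, recording in Q the position of each new cell.

Insert 1: appended to row 1. P = [[1]].
Insert 7: appended to row 1. P = [[1, 7]].
Insert 2: 2 bumps 7 from row 1; 7 starts row 2. P = [[1, 2], [7]].
Insert 4: appended to row 1. P = [[1, 2, 4], [7]].
Insert 6: appended to row 1. P = [[1, 2, 4, 6], [7]].
Insert 5: 5 bumps 6 from row 1; 6 bumps 7 from row 2; 7 starts row 3. P = [[1, 2, 4, 5], [6], [7]].
Insert 3: 3 bumps 4 from row 1; 4 bumps 6 from row 2; 6 bumps 7 from row 3; 7 starts row 4. P = [[1, 2, 3, 5], [4], [6], [7]].

So P = [[1, 2, 3, 5], [4], [6], [7]], Q = [[1, 2, 4, 5], [3], [6], [7]].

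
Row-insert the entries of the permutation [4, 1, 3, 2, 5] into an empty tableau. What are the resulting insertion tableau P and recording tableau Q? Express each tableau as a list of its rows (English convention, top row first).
Insert each entry of the permutation into P by Schensted row insertion, recording in Q the position of each new cell.

Insert 4: appended to row 1. P = [[4]].
Insert 1: 1 bumps 4 from row 1; 4 starts row 2. P = [[1], [4]].
Insert 3: appended to row 1. P = [[1, 3], [4]].
Insert 2: 2 bumps 3 from row 1; 3 bumps 4 from row 2; 4 starts row 3. P = [[1, 2], [3], [4]].
Insert 5: appended to row 1. P = [[1, 2, 5], [3], [4]].

So P = [[1, 2, 5], [3], [4]], Q = [[1, 3, 5], [2], [4]].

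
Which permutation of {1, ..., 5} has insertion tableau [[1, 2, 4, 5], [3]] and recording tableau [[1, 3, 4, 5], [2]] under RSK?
3 1 2 4 5

Reverse the RSK construction: for i from n down to 1, find the cell of Q containing i, remove the entry at that cell from P, and reverse-bump it up through P; the value ejected from row 1 is w(i).

Step i=5: Q has 5 at row 1, column 4; remove that cell from P, ejecting 5. So w(5) = 5. P is now [[1, 2, 4], [3]].
Step i=4: Q has 4 at row 1, column 3; remove that cell from P, ejecting 4. So w(4) = 4. P is now [[1, 2], [3]].
Step i=3: Q has 3 at row 1, column 2; remove that cell from P, ejecting 2. So w(3) = 2. P is now [[1], [3]].
Step i=2: Q has 2 at row 2, column 1; remove 3 from row 2 of P and reverse-bump: 3 enters row 1 and ejects 1. So w(2) = 1. P is now [[3]].
Step i=1: Q has 1 at row 1, column 1; remove that cell from P, ejecting 3. So w(1) = 3. P is now [].

So w = 3 1 2 4 5.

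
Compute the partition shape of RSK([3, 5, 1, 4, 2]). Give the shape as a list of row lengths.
[2, 2, 1]

RSK row insertion gives P = [[1, 2], [3, 4], [5]], which has shape [2, 2, 1].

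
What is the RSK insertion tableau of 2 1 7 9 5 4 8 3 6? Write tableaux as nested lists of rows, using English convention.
P = [[1, 3, 6], [2, 4, 8], [5, 9], [7]]

After inserting 2: P = [[2]].
After inserting 1: P = [[1], [2]].
After inserting 7: P = [[1, 7], [2]].
After inserting 9: P = [[1, 7, 9], [2]].
After inserting 5: P = [[1, 5, 9], [2, 7]].
After inserting 4: P = [[1, 4, 9], [2, 5], [7]].
After inserting 8: P = [[1, 4, 8], [2, 5, 9], [7]].
After inserting 3: P = [[1, 3, 8], [2, 4, 9], [5], [7]].
After inserting 6: P = [[1, 3, 6], [2, 4, 8], [5, 9], [7]].

So P = [[1, 3, 6], [2, 4, 8], [5, 9], [7]].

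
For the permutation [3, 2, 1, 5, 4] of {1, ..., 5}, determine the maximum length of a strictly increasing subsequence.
2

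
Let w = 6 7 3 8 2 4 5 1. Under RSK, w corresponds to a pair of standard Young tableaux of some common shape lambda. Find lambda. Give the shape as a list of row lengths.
[3, 3, 1, 1]

Row-insert each entry into an empty tableau.

After inserting 6: P = [[6]].
After inserting 7: P = [[6, 7]].
After inserting 3: P = [[3, 7], [6]].
After inserting 8: P = [[3, 7, 8], [6]].
After inserting 2: P = [[2, 7, 8], [3], [6]].
After inserting 4: P = [[2, 4, 8], [3, 7], [6]].
After inserting 5: P = [[2, 4, 5], [3, 7, 8], [6]].
After inserting 1: P = [[1, 4, 5], [2, 7, 8], [3], [6]].

The final insertion tableau P = [[1, 4, 5], [2, 7, 8], [3], [6]] has shape [3, 3, 1, 1].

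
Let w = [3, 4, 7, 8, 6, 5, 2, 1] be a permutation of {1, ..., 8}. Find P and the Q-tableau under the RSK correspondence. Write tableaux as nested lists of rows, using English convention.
P = [[1, 4, 5, 8], [2], [3], [6], [7]], Q = [[1, 2, 3, 4], [5], [6], [7], [8]]

Insert each entry of the permutation into P by Schensted row insertion, recording in Q the position of each new cell.

Insert 3: appended to row 1. P = [[3]], Q = [[1]].
Insert 4: appended to row 1. P = [[3, 4]], Q = [[1, 2]].
Insert 7: appended to row 1. P = [[3, 4, 7]], Q = [[1, 2, 3]].
Insert 8: appended to row 1. P = [[3, 4, 7, 8]], Q = [[1, 2, 3, 4]].
Insert 6: 6 bumps 7 from row 1; 7 starts row 2. P = [[3, 4, 6, 8], [7]], Q = [[1, 2, 3, 4], [5]].
Insert 5: 5 bumps 6 from row 1; 6 bumps 7 from row 2; 7 starts row 3. P = [[3, 4, 5, 8], [6], [7]], Q = [[1, 2, 3, 4], [5], [6]].
Insert 2: 2 bumps 3 from row 1; 3 bumps 6 from row 2; 6 bumps 7 from row 3; 7 starts row 4. P = [[2, 4, 5, 8], [3], [6], [7]], Q = [[1, 2, 3, 4], [5], [6], [7]].
Insert 1: 1 bumps 2 from row 1; 2 bumps 3 from row 2; 3 bumps 6 from row 3; 6 bumps 7 from row 4; 7 starts row 5. P = [[1, 4, 5, 8], [2], [3], [6], [7]], Q = [[1, 2, 3, 4], [5], [6], [7], [8]].

So P = [[1, 4, 5, 8], [2], [3], [6], [7]], Q = [[1, 2, 3, 4], [5], [6], [7], [8]].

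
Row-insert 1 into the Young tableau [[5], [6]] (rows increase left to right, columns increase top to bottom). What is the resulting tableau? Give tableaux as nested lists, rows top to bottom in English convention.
[[1], [5], [6]]

In row 1, 1 replaces 5 (the leftmost entry greater than 1); 5 is bumped to row 2. In row 2, 5 replaces 6 (the leftmost entry greater than 5); 6 is bumped to row 3. 6 starts a new row 3. The new tableau is [[1], [5], [6]].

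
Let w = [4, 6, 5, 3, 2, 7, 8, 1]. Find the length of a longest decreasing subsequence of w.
5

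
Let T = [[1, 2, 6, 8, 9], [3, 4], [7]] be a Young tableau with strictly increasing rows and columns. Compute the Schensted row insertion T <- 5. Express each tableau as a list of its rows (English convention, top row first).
[[1, 2, 5, 8, 9], [3, 4, 6], [7]]

In row 1, 5 replaces 6 (the leftmost entry greater than 5); 6 is bumped to row 2. 6 is appended to row 2. The new tableau is [[1, 2, 5, 8, 9], [3, 4, 6], [7]].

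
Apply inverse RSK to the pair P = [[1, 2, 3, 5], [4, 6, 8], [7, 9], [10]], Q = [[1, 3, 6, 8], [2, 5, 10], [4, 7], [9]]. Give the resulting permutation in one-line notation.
Reverse the RSK construction: for i from n down to 1, find the cell of Q containing i, remove the entry at that cell from P, and reverse-bump it up through P; the value ejected from row 1 is w(i).

Step i=10: Q has 10 at row 2, column 3; remove 8 from row 2 of P and reverse-bump: 8 enters row 1 and ejects 5. So w(10) = 5. P is now [[1, 2, 3, 8], [4, 6], [7, 9], [10]].
Step i=9: Q has 9 at row 4, column 1; remove 10 from row 4 of P and reverse-bump: 10 enters row 3 and ejects 9; 9 enters row 2 and ejects 6; 6 enters row 1 and ejects 3. So w(9) = 3. P is now [[1, 2, 6, 8], [4, 9], [7, 10]].
Step i=8: Q has 8 at row 1, column 4; remove that cell from P, ejecting 8. So w(8) = 8. P is now [[1, 2, 6], [4, 9], [7, 10]].
Step i=7: Q has 7 at row 3, column 2; remove 10 from row 3 of P and reverse-bump: 10 enters row 2 and ejects 9; 9 enters row 1 and ejects 6. So w(7) = 6. P is now [[1, 2, 9], [4, 10], [7]].
Step i=6: Q has 6 at row 1, column 3; remove that cell from P, ejecting 9. So w(6) = 9. P is now [[1, 2], [4, 10], [7]].
Step i=5: Q has 5 at row 2, column 2; remove 10 from row 2 of P and reverse-bump: 10 enters row 1 and ejects 2. So w(5) = 2. P is now [[1, 10], [4], [7]].
Step i=4: Q has 4 at row 3, column 1; remove 7 from row 3 of P and reverse-bump: 7 enters row 2 and ejects 4; 4 enters row 1 and ejects 1. So w(4) = 1. P is now [[4, 10], [7]].
Step i=3: Q has 3 at row 1, column 2; remove that cell from P, ejecting 10. So w(3) = 10. P is now [[4], [7]].
Step i=2: Q has 2 at row 2, column 1; remove 7 from row 2 of P and reverse-bump: 7 enters row 1 and ejects 4. So w(2) = 4. P is now [[7]].
Step i=1: Q has 1 at row 1, column 1; remove that cell from P, ejecting 7. So w(1) = 7. P is now [].

So w = 7 4 10 1 2 9 6 8 3 5.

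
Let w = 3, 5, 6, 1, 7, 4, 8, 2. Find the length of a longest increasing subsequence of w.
5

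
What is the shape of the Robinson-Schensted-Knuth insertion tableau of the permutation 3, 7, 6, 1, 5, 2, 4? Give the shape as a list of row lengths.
[3, 2, 1, 1]

Row-insert each entry into an empty tableau.

After inserting 3: P = [[3]].
After inserting 7: P = [[3, 7]].
After inserting 6: P = [[3, 6], [7]].
After inserting 1: P = [[1, 6], [3], [7]].
After inserting 5: P = [[1, 5], [3, 6], [7]].
After inserting 2: P = [[1, 2], [3, 5], [6], [7]].
After inserting 4: P = [[1, 2, 4], [3, 5], [6], [7]].

The final insertion tableau P = [[1, 2, 4], [3, 5], [6], [7]] has shape [3, 2, 1, 1].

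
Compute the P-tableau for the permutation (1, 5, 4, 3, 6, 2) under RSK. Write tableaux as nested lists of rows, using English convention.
Insert 1: appended to row 1. P = [[1]].
Insert 5: appended to row 1. P = [[1, 5]].
Insert 4: 4 bumps 5 from row 1; 5 starts row 2. P = [[1, 4], [5]].
Insert 3: 3 bumps 4 from row 1; 4 bumps 5 from row 2; 5 starts row 3. P = [[1, 3], [4], [5]].
Insert 6: appended to row 1. P = [[1, 3, 6], [4], [5]].
Insert 2: 2 bumps 3 from row 1; 3 bumps 4 from row 2; 4 bumps 5 from row 3; 5 starts row 4. P = [[1, 2, 6], [3], [4], [5]].

So P = [[1, 2, 6], [3], [4], [5]].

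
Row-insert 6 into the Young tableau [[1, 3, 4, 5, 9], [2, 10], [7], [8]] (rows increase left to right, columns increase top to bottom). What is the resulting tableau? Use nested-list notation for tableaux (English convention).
In row 1, 6 replaces 9 (the leftmost entry greater than 6); 9 is bumped to row 2. In row 2, 9 replaces 10 (the leftmost entry greater than 9); 10 is bumped to row 3. 10 is appended to row 3. The new tableau is [[1, 3, 4, 5, 6], [2, 9], [7, 10], [8]].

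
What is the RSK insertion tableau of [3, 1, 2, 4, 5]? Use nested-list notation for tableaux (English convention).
P = [[1, 2, 4, 5], [3]]

Insert 3: appended to row 1. P = [[3]].
Insert 1: 1 bumps 3 from row 1; 3 starts row 2. P = [[1], [3]].
Insert 2: appended to row 1. P = [[1, 2], [3]].
Insert 4: appended to row 1. P = [[1, 2, 4], [3]].
Insert 5: appended to row 1. P = [[1, 2, 4, 5], [3]].

So P = [[1, 2, 4, 5], [3]].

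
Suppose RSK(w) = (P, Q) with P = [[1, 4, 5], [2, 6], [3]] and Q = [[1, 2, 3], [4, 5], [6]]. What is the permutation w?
3 4 6 2 5 1

Reverse RSK: for i = n, n-1, ..., 1, locate i in Q, remove the corresponding corner cell from P, and reverse-bump its entry up through P; the value ejected from row 1 is w(i).

So w = 3 4 6 2 5 1.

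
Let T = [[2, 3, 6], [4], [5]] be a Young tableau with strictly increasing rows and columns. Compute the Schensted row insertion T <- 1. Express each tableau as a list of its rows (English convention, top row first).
In row 1, 1 replaces 2 (the leftmost entry greater than 1); 2 is bumped to row 2. In row 2, 2 replaces 4 (the leftmost entry greater than 2); 4 is bumped to row 3. In row 3, 4 replaces 5 (the leftmost entry greater than 4); 5 is bumped to row 4. 5 starts a new row 4. The new tableau is [[1, 3, 6], [2], [4], [5]].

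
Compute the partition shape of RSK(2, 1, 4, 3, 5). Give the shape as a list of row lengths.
[3, 2]

Row-insert each entry into an empty tableau.

After inserting 2: P = [[2]].
After inserting 1: P = [[1], [2]].
After inserting 4: P = [[1, 4], [2]].
After inserting 3: P = [[1, 3], [2, 4]].
After inserting 5: P = [[1, 3, 5], [2, 4]].

The final insertion tableau P = [[1, 3, 5], [2, 4]] has shape [3, 2].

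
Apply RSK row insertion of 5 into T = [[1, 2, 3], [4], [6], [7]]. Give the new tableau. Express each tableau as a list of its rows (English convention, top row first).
[[1, 2, 3, 5], [4], [6], [7]]

5 is larger than every entry of row 1, so it is appended to row 1. The new tableau is [[1, 2, 3, 5], [4], [6], [7]].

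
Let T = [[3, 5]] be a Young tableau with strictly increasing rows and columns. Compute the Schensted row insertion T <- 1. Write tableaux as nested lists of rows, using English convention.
[[1, 5], [3]]

In row 1, 1 replaces 3 (the leftmost entry greater than 1); 3 is bumped to row 2. 3 starts a new row 2. The new tableau is [[1, 5], [3]].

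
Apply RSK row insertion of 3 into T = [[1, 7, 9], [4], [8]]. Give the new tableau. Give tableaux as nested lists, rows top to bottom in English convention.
[[1, 3, 9], [4, 7], [8]]

In row 1, 3 replaces 7 (the leftmost entry greater than 3); 7 is bumped to row 2. 7 is appended to row 2. The new tableau is [[1, 3, 9], [4, 7], [8]].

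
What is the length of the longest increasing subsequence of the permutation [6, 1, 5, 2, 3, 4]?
4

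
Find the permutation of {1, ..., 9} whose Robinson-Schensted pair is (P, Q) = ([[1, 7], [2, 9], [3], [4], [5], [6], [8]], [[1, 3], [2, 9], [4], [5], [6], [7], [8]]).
8 6 9 5 4 3 2 1 7

Reverse the RSK construction: for i from n down to 1, find the cell of Q containing i, remove the entry at that cell from P, and reverse-bump it up through P; the value ejected from row 1 is w(i).

Step i=9: Q has 9 at row 2, column 2; remove 9 from row 2 of P and reverse-bump: 9 enters row 1 and ejects 7. So w(9) = 7. P is now [[1, 9], [2], [3], [4], [5], [6], [8]].
Step i=8: Q has 8 at row 7, column 1; remove 8 from row 7 of P and reverse-bump: 8 enters row 6 and ejects 6; 6 enters row 5 and ejects 5; 5 enters row 4 and ejects 4; 4 enters row 3 and ejects 3; 3 enters row 2 and ejects 2; 2 enters row 1 and ejects 1. So w(8) = 1. P is now [[2, 9], [3], [4], [5], [6], [8]].
Step i=7: Q has 7 at row 6, column 1; remove 8 from row 6 of P and reverse-bump: 8 enters row 5 and ejects 6; 6 enters row 4 and ejects 5; 5 enters row 3 and ejects 4; 4 enters row 2 and ejects 3; 3 enters row 1 and ejects 2. So w(7) = 2. P is now [[3, 9], [4], [5], [6], [8]].
Step i=6: Q has 6 at row 5, column 1; remove 8 from row 5 of P and reverse-bump: 8 enters row 4 and ejects 6; 6 enters row 3 and ejects 5; 5 enters row 2 and ejects 4; 4 enters row 1 and ejects 3. So w(6) = 3. P is now [[4, 9], [5], [6], [8]].
Step i=5: Q has 5 at row 4, column 1; remove 8 from row 4 of P and reverse-bump: 8 enters row 3 and ejects 6; 6 enters row 2 and ejects 5; 5 enters row 1 and ejects 4. So w(5) = 4. P is now [[5, 9], [6], [8]].
Step i=4: Q has 4 at row 3, column 1; remove 8 from row 3 of P and reverse-bump: 8 enters row 2 and ejects 6; 6 enters row 1 and ejects 5. So w(4) = 5. P is now [[6, 9], [8]].
Step i=3: Q has 3 at row 1, column 2; remove that cell from P, ejecting 9. So w(3) = 9. P is now [[6], [8]].
Step i=2: Q has 2 at row 2, column 1; remove 8 from row 2 of P and reverse-bump: 8 enters row 1 and ejects 6. So w(2) = 6. P is now [[8]].
Step i=1: Q has 1 at row 1, column 1; remove that cell from P, ejecting 8. So w(1) = 8. P is now [].

So w = 8 6 9 5 4 3 2 1 7.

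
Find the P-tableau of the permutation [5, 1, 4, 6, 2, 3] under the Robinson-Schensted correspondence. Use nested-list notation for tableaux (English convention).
Insert 5: appended to row 1. P = [[5]].
Insert 1: 1 bumps 5 from row 1; 5 starts row 2. P = [[1], [5]].
Insert 4: appended to row 1. P = [[1, 4], [5]].
Insert 6: appended to row 1. P = [[1, 4, 6], [5]].
Insert 2: 2 bumps 4 from row 1; 4 bumps 5 from row 2; 5 starts row 3. P = [[1, 2, 6], [4], [5]].
Insert 3: 3 bumps 6 from row 1; 6 appends to row 2. P = [[1, 2, 3], [4, 6], [5]].

So P = [[1, 2, 3], [4, 6], [5]].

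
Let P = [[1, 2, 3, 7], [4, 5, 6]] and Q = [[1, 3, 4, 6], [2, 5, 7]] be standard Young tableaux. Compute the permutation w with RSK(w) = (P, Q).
Reverse the RSK construction: for i from n down to 1, find the cell of Q containing i, remove the entry at that cell from P, and reverse-bump it up through P; the value ejected from row 1 is w(i).

Step i=7: Q has 7 at row 2, column 3; remove 6 from row 2 of P and reverse-bump: 6 enters row 1 and ejects 3. So w(7) = 3. P is now [[1, 2, 6, 7], [4, 5]].
Step i=6: Q has 6 at row 1, column 4; remove that cell from P, ejecting 7. So w(6) = 7. P is now [[1, 2, 6], [4, 5]].
Step i=5: Q has 5 at row 2, column 2; remove 5 from row 2 of P and reverse-bump: 5 enters row 1 and ejects 2. So w(5) = 2. P is now [[1, 5, 6], [4]].
Step i=4: Q has 4 at row 1, column 3; remove that cell from P, ejecting 6. So w(4) = 6. P is now [[1, 5], [4]].
Step i=3: Q has 3 at row 1, column 2; remove that cell from P, ejecting 5. So w(3) = 5. P is now [[1], [4]].
Step i=2: Q has 2 at row 2, column 1; remove 4 from row 2 of P and reverse-bump: 4 enters row 1 and ejects 1. So w(2) = 1. P is now [[4]].
Step i=1: Q has 1 at row 1, column 1; remove that cell from P, ejecting 4. So w(1) = 4. P is now [].

So w = 4 1 5 6 2 7 3.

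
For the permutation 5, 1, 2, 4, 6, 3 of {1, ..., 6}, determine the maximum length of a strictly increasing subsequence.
4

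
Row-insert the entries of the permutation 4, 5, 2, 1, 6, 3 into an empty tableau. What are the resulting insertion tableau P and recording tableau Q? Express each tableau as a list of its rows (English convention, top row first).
P = [[1, 3, 6], [2, 5], [4]], Q = [[1, 2, 5], [3, 6], [4]]

Insert each entry of the permutation into P by Schensted row insertion, recording in Q the position of each new cell.

Insert 4: appended to row 1. P = [[4]].
Insert 5: appended to row 1. P = [[4, 5]].
Insert 2: 2 bumps 4 from row 1; 4 starts row 2. P = [[2, 5], [4]].
Insert 1: 1 bumps 2 from row 1; 2 bumps 4 from row 2; 4 starts row 3. P = [[1, 5], [2], [4]].
Insert 6: appended to row 1. P = [[1, 5, 6], [2], [4]].
Insert 3: 3 bumps 5 from row 1; 5 appends to row 2. P = [[1, 3, 6], [2, 5], [4]].

So P = [[1, 3, 6], [2, 5], [4]], Q = [[1, 2, 5], [3, 6], [4]].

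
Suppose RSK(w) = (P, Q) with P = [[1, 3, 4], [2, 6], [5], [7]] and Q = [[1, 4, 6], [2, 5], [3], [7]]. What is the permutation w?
7 5 2 6 3 4 1

Reverse the RSK construction: for i from n down to 1, find the cell of Q containing i, remove the entry at that cell from P, and reverse-bump it up through P; the value ejected from row 1 is w(i).

Step i=7: Q has 7 at row 4, column 1; remove 7 from row 4 of P and reverse-bump: 7 enters row 3 and ejects 5; 5 enters row 2 and ejects 2; 2 enters row 1 and ejects 1. So w(7) = 1. P is now [[2, 3, 4], [5, 6], [7]].
Step i=6: Q has 6 at row 1, column 3; remove that cell from P, ejecting 4. So w(6) = 4. P is now [[2, 3], [5, 6], [7]].
Step i=5: Q has 5 at row 2, column 2; remove 6 from row 2 of P and reverse-bump: 6 enters row 1 and ejects 3. So w(5) = 3. P is now [[2, 6], [5], [7]].
Step i=4: Q has 4 at row 1, column 2; remove that cell from P, ejecting 6. So w(4) = 6. P is now [[2], [5], [7]].
Step i=3: Q has 3 at row 3, column 1; remove 7 from row 3 of P and reverse-bump: 7 enters row 2 and ejects 5; 5 enters row 1 and ejects 2. So w(3) = 2. P is now [[5], [7]].
Step i=2: Q has 2 at row 2, column 1; remove 7 from row 2 of P and reverse-bump: 7 enters row 1 and ejects 5. So w(2) = 5. P is now [[7]].
Step i=1: Q has 1 at row 1, column 1; remove that cell from P, ejecting 7. So w(1) = 7. P is now [].

So w = 7 5 2 6 3 4 1.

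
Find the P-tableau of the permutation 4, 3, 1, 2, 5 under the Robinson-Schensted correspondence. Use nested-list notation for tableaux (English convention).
P = [[1, 2, 5], [3], [4]]

Insert 4: appended to row 1. P = [[4]].
Insert 3: 3 bumps 4 from row 1; 4 starts row 2. P = [[3], [4]].
Insert 1: 1 bumps 3 from row 1; 3 bumps 4 from row 2; 4 starts row 3. P = [[1], [3], [4]].
Insert 2: appended to row 1. P = [[1, 2], [3], [4]].
Insert 5: appended to row 1. P = [[1, 2, 5], [3], [4]].

So P = [[1, 2, 5], [3], [4]].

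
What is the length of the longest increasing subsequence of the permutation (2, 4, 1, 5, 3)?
3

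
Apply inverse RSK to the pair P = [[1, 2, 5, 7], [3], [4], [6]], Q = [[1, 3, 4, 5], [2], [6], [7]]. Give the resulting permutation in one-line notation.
6 1 4 5 7 3 2

Reverse RSK: for i = n, n-1, ..., 1, locate i in Q, remove the corresponding corner cell from P, and reverse-bump its entry up through P; the value ejected from row 1 is w(i).

So w = 6 1 4 5 7 3 2.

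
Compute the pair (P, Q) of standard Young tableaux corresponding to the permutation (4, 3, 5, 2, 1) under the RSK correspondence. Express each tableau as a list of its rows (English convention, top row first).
P = [[1, 5], [2], [3], [4]], Q = [[1, 3], [2], [4], [5]]

Insert each entry of the permutation into P by Schensted row insertion, recording in Q the position of each new cell.

Insert 4: appended to row 1. P = [[4]].
Insert 3: 3 bumps 4 from row 1; 4 starts row 2. P = [[3], [4]].
Insert 5: appended to row 1. P = [[3, 5], [4]].
Insert 2: 2 bumps 3 from row 1; 3 bumps 4 from row 2; 4 starts row 3. P = [[2, 5], [3], [4]].
Insert 1: 1 bumps 2 from row 1; 2 bumps 3 from row 2; 3 bumps 4 from row 3; 4 starts row 4. P = [[1, 5], [2], [3], [4]].

So P = [[1, 5], [2], [3], [4]], Q = [[1, 3], [2], [4], [5]].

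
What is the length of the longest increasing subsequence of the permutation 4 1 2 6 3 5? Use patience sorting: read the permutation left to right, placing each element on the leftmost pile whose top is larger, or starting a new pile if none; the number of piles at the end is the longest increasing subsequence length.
4: new pile. tops = [4]
1: onto pile 1 (replacing 4). tops = [1]
2: new pile. tops = [1, 2]
6: new pile. tops = [1, 2, 6]
3: onto pile 3 (replacing 6). tops = [1, 2, 3]
5: new pile. tops = [1, 2, 3, 5]

4 piles, so the longest increasing subsequence has length 4.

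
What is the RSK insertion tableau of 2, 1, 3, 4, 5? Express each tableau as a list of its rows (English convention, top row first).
P = [[1, 3, 4, 5], [2]]

Insert 2: appended to row 1. P = [[2]].
Insert 1: 1 bumps 2 from row 1; 2 starts row 2. P = [[1], [2]].
Insert 3: appended to row 1. P = [[1, 3], [2]].
Insert 4: appended to row 1. P = [[1, 3, 4], [2]].
Insert 5: appended to row 1. P = [[1, 3, 4, 5], [2]].

So P = [[1, 3, 4, 5], [2]].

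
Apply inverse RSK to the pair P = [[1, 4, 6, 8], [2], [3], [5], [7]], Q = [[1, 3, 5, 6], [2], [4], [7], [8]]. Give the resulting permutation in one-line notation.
7 3 5 4 6 8 2 1

Reverse the RSK construction: for i from n down to 1, find the cell of Q containing i, remove the entry at that cell from P, and reverse-bump it up through P; the value ejected from row 1 is w(i).

Step i=8: Q has 8 at row 5, column 1; remove 7 from row 5 of P and reverse-bump: 7 enters row 4 and ejects 5; 5 enters row 3 and ejects 3; 3 enters row 2 and ejects 2; 2 enters row 1 and ejects 1. So w(8) = 1. P is now [[2, 4, 6, 8], [3], [5], [7]].
Step i=7: Q has 7 at row 4, column 1; remove 7 from row 4 of P and reverse-bump: 7 enters row 3 and ejects 5; 5 enters row 2 and ejects 3; 3 enters row 1 and ejects 2. So w(7) = 2. P is now [[3, 4, 6, 8], [5], [7]].
Step i=6: Q has 6 at row 1, column 4; remove that cell from P, ejecting 8. So w(6) = 8. P is now [[3, 4, 6], [5], [7]].
Step i=5: Q has 5 at row 1, column 3; remove that cell from P, ejecting 6. So w(5) = 6. P is now [[3, 4], [5], [7]].
Step i=4: Q has 4 at row 3, column 1; remove 7 from row 3 of P and reverse-bump: 7 enters row 2 and ejects 5; 5 enters row 1 and ejects 4. So w(4) = 4. P is now [[3, 5], [7]].
Step i=3: Q has 3 at row 1, column 2; remove that cell from P, ejecting 5. So w(3) = 5. P is now [[3], [7]].
Step i=2: Q has 2 at row 2, column 1; remove 7 from row 2 of P and reverse-bump: 7 enters row 1 and ejects 3. So w(2) = 3. P is now [[7]].
Step i=1: Q has 1 at row 1, column 1; remove that cell from P, ejecting 7. So w(1) = 7. P is now [].

So w = 7 3 5 4 6 8 2 1.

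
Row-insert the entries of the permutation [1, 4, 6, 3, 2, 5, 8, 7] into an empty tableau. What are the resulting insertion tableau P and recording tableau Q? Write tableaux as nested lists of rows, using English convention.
P = [[1, 2, 5, 7], [3, 6, 8], [4]], Q = [[1, 2, 3, 7], [4, 6, 8], [5]]

Insert each entry of the permutation into P by Schensted row insertion, recording in Q the position of each new cell.

Insert 1: appended to row 1. P = [[1]].
Insert 4: appended to row 1. P = [[1, 4]].
Insert 6: appended to row 1. P = [[1, 4, 6]].
Insert 3: 3 bumps 4 from row 1; 4 starts row 2. P = [[1, 3, 6], [4]].
Insert 2: 2 bumps 3 from row 1; 3 bumps 4 from row 2; 4 starts row 3. P = [[1, 2, 6], [3], [4]].
Insert 5: 5 bumps 6 from row 1; 6 appends to row 2. P = [[1, 2, 5], [3, 6], [4]].
Insert 8: appended to row 1. P = [[1, 2, 5, 8], [3, 6], [4]].
Insert 7: 7 bumps 8 from row 1; 8 appends to row 2. P = [[1, 2, 5, 7], [3, 6, 8], [4]].

So P = [[1, 2, 5, 7], [3, 6, 8], [4]], Q = [[1, 2, 3, 7], [4, 6, 8], [5]].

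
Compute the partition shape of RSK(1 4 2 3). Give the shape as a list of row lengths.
[3, 1]

Row-insert each entry into an empty tableau.

After inserting 1: P = [[1]].
After inserting 4: P = [[1, 4]].
After inserting 2: P = [[1, 2], [4]].
After inserting 3: P = [[1, 2, 3], [4]].

The final insertion tableau P = [[1, 2, 3], [4]] has shape [3, 1].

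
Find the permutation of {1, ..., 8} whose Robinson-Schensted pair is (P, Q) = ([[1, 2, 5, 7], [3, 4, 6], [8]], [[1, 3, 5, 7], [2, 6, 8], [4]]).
Reverse the RSK construction: for i from n down to 1, find the cell of Q containing i, remove the entry at that cell from P, and reverse-bump it up through P; the value ejected from row 1 is w(i).

Step i=8: Q has 8 at row 2, column 3; remove 6 from row 2 of P and reverse-bump: 6 enters row 1 and ejects 5. So w(8) = 5. P is now [[1, 2, 6, 7], [3, 4], [8]].
Step i=7: Q has 7 at row 1, column 4; remove that cell from P, ejecting 7. So w(7) = 7. P is now [[1, 2, 6], [3, 4], [8]].
Step i=6: Q has 6 at row 2, column 2; remove 4 from row 2 of P and reverse-bump: 4 enters row 1 and ejects 2. So w(6) = 2. P is now [[1, 4, 6], [3], [8]].
Step i=5: Q has 5 at row 1, column 3; remove that cell from P, ejecting 6. So w(5) = 6. P is now [[1, 4], [3], [8]].
Step i=4: Q has 4 at row 3, column 1; remove 8 from row 3 of P and reverse-bump: 8 enters row 2 and ejects 3; 3 enters row 1 and ejects 1. So w(4) = 1. P is now [[3, 4], [8]].
Step i=3: Q has 3 at row 1, column 2; remove that cell from P, ejecting 4. So w(3) = 4. P is now [[3], [8]].
Step i=2: Q has 2 at row 2, column 1; remove 8 from row 2 of P and reverse-bump: 8 enters row 1 and ejects 3. So w(2) = 3. P is now [[8]].
Step i=1: Q has 1 at row 1, column 1; remove that cell from P, ejecting 8. So w(1) = 8. P is now [].

So w = 8 3 4 1 6 2 7 5.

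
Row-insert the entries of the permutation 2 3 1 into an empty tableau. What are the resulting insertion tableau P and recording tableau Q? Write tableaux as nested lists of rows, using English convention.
Insert each entry of the permutation into P by Schensted row insertion, recording in Q the position of each new cell.

Insert 2: appended to row 1. P = [[2]].
Insert 3: appended to row 1. P = [[2, 3]].
Insert 1: 1 bumps 2 from row 1; 2 starts row 2. P = [[1, 3], [2]].

So P = [[1, 3], [2]], Q = [[1, 2], [3]].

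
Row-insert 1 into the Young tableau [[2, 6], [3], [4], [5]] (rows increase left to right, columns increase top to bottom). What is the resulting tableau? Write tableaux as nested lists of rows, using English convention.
In row 1, 1 replaces 2 (the leftmost entry greater than 1); 2 is bumped to row 2. In row 2, 2 replaces 3 (the leftmost entry greater than 2); 3 is bumped to row 3. In row 3, 3 replaces 4 (the leftmost entry greater than 3); 4 is bumped to row 4. In row 4, 4 replaces 5 (the leftmost entry greater than 4); 5 is bumped to row 5. 5 starts a new row 5. The new tableau is [[1, 6], [2], [3], [4], [5]].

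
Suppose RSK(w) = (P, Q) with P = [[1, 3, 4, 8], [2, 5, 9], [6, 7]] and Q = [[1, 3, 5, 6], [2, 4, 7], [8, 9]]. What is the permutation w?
6 2 7 3 5 9 8 1 4

Reverse RSK: for i = n, n-1, ..., 1, locate i in Q, remove the corresponding corner cell from P, and reverse-bump its entry up through P; the value ejected from row 1 is w(i).

So w = 6 2 7 3 5 9 8 1 4.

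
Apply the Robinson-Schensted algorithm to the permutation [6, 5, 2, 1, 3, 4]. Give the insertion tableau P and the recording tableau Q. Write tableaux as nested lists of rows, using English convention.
Insert each entry of the permutation into P by Schensted row insertion, recording in Q the position of each new cell.

Insert 6: appended to row 1. P = [[6]].
Insert 5: 5 bumps 6 from row 1; 6 starts row 2. P = [[5], [6]].
Insert 2: 2 bumps 5 from row 1; 5 bumps 6 from row 2; 6 starts row 3. P = [[2], [5], [6]].
Insert 1: 1 bumps 2 from row 1; 2 bumps 5 from row 2; 5 bumps 6 from row 3; 6 starts row 4. P = [[1], [2], [5], [6]].
Insert 3: appended to row 1. P = [[1, 3], [2], [5], [6]].
Insert 4: appended to row 1. P = [[1, 3, 4], [2], [5], [6]].

So P = [[1, 3, 4], [2], [5], [6]], Q = [[1, 5, 6], [2], [3], [4]].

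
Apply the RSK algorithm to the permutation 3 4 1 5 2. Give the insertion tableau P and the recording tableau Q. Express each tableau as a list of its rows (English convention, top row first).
Insert each entry of the permutation into P by Schensted row insertion, recording in Q the position of each new cell.

Insert 3: appended to row 1. P = [[3]].
Insert 4: appended to row 1. P = [[3, 4]].
Insert 1: 1 bumps 3 from row 1; 3 starts row 2. P = [[1, 4], [3]].
Insert 5: appended to row 1. P = [[1, 4, 5], [3]].
Insert 2: 2 bumps 4 from row 1; 4 appends to row 2. P = [[1, 2, 5], [3, 4]].

So P = [[1, 2, 5], [3, 4]], Q = [[1, 2, 4], [3, 5]].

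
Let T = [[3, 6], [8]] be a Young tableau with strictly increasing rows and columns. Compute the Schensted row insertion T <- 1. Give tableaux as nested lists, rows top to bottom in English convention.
[[1, 6], [3], [8]]

In row 1, 1 replaces 3 (the leftmost entry greater than 1); 3 is bumped to row 2. In row 2, 3 replaces 8 (the leftmost entry greater than 3); 8 is bumped to row 3. 8 starts a new row 3. The new tableau is [[1, 6], [3], [8]].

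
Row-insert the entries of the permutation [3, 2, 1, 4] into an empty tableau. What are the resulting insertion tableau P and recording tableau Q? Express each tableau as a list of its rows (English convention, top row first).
Insert each entry of the permutation into P by Schensted row insertion, recording in Q the position of each new cell.

Insert 3: appended to row 1. P = [[3]], Q = [[1]].
Insert 2: 2 bumps 3 from row 1; 3 starts row 2. P = [[2], [3]], Q = [[1], [2]].
Insert 1: 1 bumps 2 from row 1; 2 bumps 3 from row 2; 3 starts row 3. P = [[1], [2], [3]], Q = [[1], [2], [3]].
Insert 4: appended to row 1. P = [[1, 4], [2], [3]], Q = [[1, 4], [2], [3]].

So P = [[1, 4], [2], [3]], Q = [[1, 4], [2], [3]].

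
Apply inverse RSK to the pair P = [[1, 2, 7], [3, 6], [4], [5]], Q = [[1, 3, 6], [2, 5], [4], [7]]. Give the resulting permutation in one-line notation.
5 4 6 1 3 7 2

Reverse the RSK construction: for i from n down to 1, find the cell of Q containing i, remove the entry at that cell from P, and reverse-bump it up through P; the value ejected from row 1 is w(i).

Step i=7: Q has 7 at row 4, column 1; remove 5 from row 4 of P and reverse-bump: 5 enters row 3 and ejects 4; 4 enters row 2 and ejects 3; 3 enters row 1 and ejects 2. So w(7) = 2. P is now [[1, 3, 7], [4, 6], [5]].
Step i=6: Q has 6 at row 1, column 3; remove that cell from P, ejecting 7. So w(6) = 7. P is now [[1, 3], [4, 6], [5]].
Step i=5: Q has 5 at row 2, column 2; remove 6 from row 2 of P and reverse-bump: 6 enters row 1 and ejects 3. So w(5) = 3. P is now [[1, 6], [4], [5]].
Step i=4: Q has 4 at row 3, column 1; remove 5 from row 3 of P and reverse-bump: 5 enters row 2 and ejects 4; 4 enters row 1 and ejects 1. So w(4) = 1. P is now [[4, 6], [5]].
Step i=3: Q has 3 at row 1, column 2; remove that cell from P, ejecting 6. So w(3) = 6. P is now [[4], [5]].
Step i=2: Q has 2 at row 2, column 1; remove 5 from row 2 of P and reverse-bump: 5 enters row 1 and ejects 4. So w(2) = 4. P is now [[5]].
Step i=1: Q has 1 at row 1, column 1; remove that cell from P, ejecting 5. So w(1) = 5. P is now [].

So w = 5 4 6 1 3 7 2.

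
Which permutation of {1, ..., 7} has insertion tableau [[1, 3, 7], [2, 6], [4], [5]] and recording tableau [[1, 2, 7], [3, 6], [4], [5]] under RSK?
5 6 4 2 1 3 7

Reverse the RSK construction: for i from n down to 1, find the cell of Q containing i, remove the entry at that cell from P, and reverse-bump it up through P; the value ejected from row 1 is w(i).

Step i=7: Q has 7 at row 1, column 3; remove that cell from P, ejecting 7. So w(7) = 7. P is now [[1, 3], [2, 6], [4], [5]].
Step i=6: Q has 6 at row 2, column 2; remove 6 from row 2 of P and reverse-bump: 6 enters row 1 and ejects 3. So w(6) = 3. P is now [[1, 6], [2], [4], [5]].
Step i=5: Q has 5 at row 4, column 1; remove 5 from row 4 of P and reverse-bump: 5 enters row 3 and ejects 4; 4 enters row 2 and ejects 2; 2 enters row 1 and ejects 1. So w(5) = 1. P is now [[2, 6], [4], [5]].
Step i=4: Q has 4 at row 3, column 1; remove 5 from row 3 of P and reverse-bump: 5 enters row 2 and ejects 4; 4 enters row 1 and ejects 2. So w(4) = 2. P is now [[4, 6], [5]].
Step i=3: Q has 3 at row 2, column 1; remove 5 from row 2 of P and reverse-bump: 5 enters row 1 and ejects 4. So w(3) = 4. P is now [[5, 6]].
Step i=2: Q has 2 at row 1, column 2; remove that cell from P, ejecting 6. So w(2) = 6. P is now [[5]].
Step i=1: Q has 1 at row 1, column 1; remove that cell from P, ejecting 5. So w(1) = 5. P is now [].

So w = 5 6 4 2 1 3 7.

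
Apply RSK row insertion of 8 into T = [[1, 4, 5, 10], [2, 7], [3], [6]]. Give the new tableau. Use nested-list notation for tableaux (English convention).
[[1, 4, 5, 8], [2, 7, 10], [3], [6]]

In row 1, 8 replaces 10 (the leftmost entry greater than 8); 10 is bumped to row 2. 10 is appended to row 2. The new tableau is [[1, 4, 5, 8], [2, 7, 10], [3], [6]].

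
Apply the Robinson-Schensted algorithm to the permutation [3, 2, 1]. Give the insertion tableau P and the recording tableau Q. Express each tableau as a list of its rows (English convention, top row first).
Insert each entry of the permutation into P by Schensted row insertion, recording in Q the position of each new cell.

Insert 3: appended to row 1. P = [[3]].
Insert 2: 2 bumps 3 from row 1; 3 starts row 2. P = [[2], [3]].
Insert 1: 1 bumps 2 from row 1; 2 bumps 3 from row 2; 3 starts row 3. P = [[1], [2], [3]].

So P = [[1], [2], [3]], Q = [[1], [2], [3]].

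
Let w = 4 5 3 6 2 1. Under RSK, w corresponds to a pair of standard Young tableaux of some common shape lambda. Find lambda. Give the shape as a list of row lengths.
Row-insert each entry into an empty tableau.

After inserting 4: P = [[4]].
After inserting 5: P = [[4, 5]].
After inserting 3: P = [[3, 5], [4]].
After inserting 6: P = [[3, 5, 6], [4]].
After inserting 2: P = [[2, 5, 6], [3], [4]].
After inserting 1: P = [[1, 5, 6], [2], [3], [4]].

The final insertion tableau P = [[1, 5, 6], [2], [3], [4]] has shape [3, 1, 1, 1].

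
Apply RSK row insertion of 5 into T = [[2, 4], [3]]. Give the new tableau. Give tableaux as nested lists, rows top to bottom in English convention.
[[2, 4, 5], [3]]

5 is larger than every entry of row 1, so it is appended to row 1. The new tableau is [[2, 4, 5], [3]].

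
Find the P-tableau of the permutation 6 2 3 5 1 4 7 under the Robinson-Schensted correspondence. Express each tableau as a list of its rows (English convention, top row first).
Insert 6: appended to row 1. P = [[6]].
Insert 2: 2 bumps 6 from row 1; 6 starts row 2. P = [[2], [6]].
Insert 3: appended to row 1. P = [[2, 3], [6]].
Insert 5: appended to row 1. P = [[2, 3, 5], [6]].
Insert 1: 1 bumps 2 from row 1; 2 bumps 6 from row 2; 6 starts row 3. P = [[1, 3, 5], [2], [6]].
Insert 4: 4 bumps 5 from row 1; 5 appends to row 2. P = [[1, 3, 4], [2, 5], [6]].
Insert 7: appended to row 1. P = [[1, 3, 4, 7], [2, 5], [6]].

So P = [[1, 3, 4, 7], [2, 5], [6]].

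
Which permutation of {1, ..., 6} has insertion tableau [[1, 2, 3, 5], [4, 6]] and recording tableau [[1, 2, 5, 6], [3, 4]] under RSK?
Reverse the RSK construction: for i from n down to 1, find the cell of Q containing i, remove the entry at that cell from P, and reverse-bump it up through P; the value ejected from row 1 is w(i).

Step i=6: Q has 6 at row 1, column 4; remove that cell from P, ejecting 5. So w(6) = 5. P is now [[1, 2, 3], [4, 6]].
Step i=5: Q has 5 at row 1, column 3; remove that cell from P, ejecting 3. So w(5) = 3. P is now [[1, 2], [4, 6]].
Step i=4: Q has 4 at row 2, column 2; remove 6 from row 2 of P and reverse-bump: 6 enters row 1 and ejects 2. So w(4) = 2. P is now [[1, 6], [4]].
Step i=3: Q has 3 at row 2, column 1; remove 4 from row 2 of P and reverse-bump: 4 enters row 1 and ejects 1. So w(3) = 1. P is now [[4, 6]].
Step i=2: Q has 2 at row 1, column 2; remove that cell from P, ejecting 6. So w(2) = 6. P is now [[4]].
Step i=1: Q has 1 at row 1, column 1; remove that cell from P, ejecting 4. So w(1) = 4. P is now [].

So w = 4 6 1 2 3 5.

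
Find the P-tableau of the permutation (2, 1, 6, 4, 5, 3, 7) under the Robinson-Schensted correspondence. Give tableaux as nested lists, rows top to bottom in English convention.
Insert 2: appended to row 1. P = [[2]].
Insert 1: 1 bumps 2 from row 1; 2 starts row 2. P = [[1], [2]].
Insert 6: appended to row 1. P = [[1, 6], [2]].
Insert 4: 4 bumps 6 from row 1; 6 appends to row 2. P = [[1, 4], [2, 6]].
Insert 5: appended to row 1. P = [[1, 4, 5], [2, 6]].
Insert 3: 3 bumps 4 from row 1; 4 bumps 6 from row 2; 6 starts row 3. P = [[1, 3, 5], [2, 4], [6]].
Insert 7: appended to row 1. P = [[1, 3, 5, 7], [2, 4], [6]].

So P = [[1, 3, 5, 7], [2, 4], [6]].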